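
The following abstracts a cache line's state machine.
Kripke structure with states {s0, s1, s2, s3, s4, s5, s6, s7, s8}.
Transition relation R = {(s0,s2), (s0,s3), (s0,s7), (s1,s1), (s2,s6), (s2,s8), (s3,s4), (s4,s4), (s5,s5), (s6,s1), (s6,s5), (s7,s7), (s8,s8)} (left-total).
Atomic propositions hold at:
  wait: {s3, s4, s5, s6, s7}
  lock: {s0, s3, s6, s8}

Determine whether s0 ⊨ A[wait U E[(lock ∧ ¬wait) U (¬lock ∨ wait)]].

Sat(¬wait) = {s0, s1, s2, s8}
Sat(lock ∧ ¬wait) = {s0, s8}
Sat(¬lock) = {s1, s2, s4, s5, s7}
Sat(¬lock ∨ wait) = {s1, s2, s3, s4, s5, s6, s7}
E[(lock ∧ ¬wait) U (¬lock ∨ wait)]: least fixpoint, start Z0 = Sat((¬lock ∨ wait)) = {s1, s2, s3, s4, s5, s6, s7}, add states in Sat(lock ∧ ¬wait) with some successor in Z. Z1 = {s0, s1, s2, s3, s4, s5, s6, s7}; fixed.
Sat(E[(lock ∧ ¬wait) U (¬lock ∨ wait)]) = {s0, s1, s2, s3, s4, s5, s6, s7}
A[wait U E[(lock ∧ ¬wait) U (¬lock ∨ wait)]]: least fixpoint, start Z0 = Sat(E[(lock ∧ ¬wait) U (¬lock ∨ wait)]) = {s0, s1, s2, s3, s4, s5, s6, s7}, add states in Sat(wait) with every successor in Z. Already a fixed point.
Sat(A[wait U E[(lock ∧ ¬wait) U (¬lock ∨ wait)]]) = {s0, s1, s2, s3, s4, s5, s6, s7}
s0 ∈ Sat(A[wait U E[(lock ∧ ¬wait) U (¬lock ∨ wait)]]) = {s0, s1, s2, s3, s4, s5, s6, s7}, so the formula holds at s0.

Yes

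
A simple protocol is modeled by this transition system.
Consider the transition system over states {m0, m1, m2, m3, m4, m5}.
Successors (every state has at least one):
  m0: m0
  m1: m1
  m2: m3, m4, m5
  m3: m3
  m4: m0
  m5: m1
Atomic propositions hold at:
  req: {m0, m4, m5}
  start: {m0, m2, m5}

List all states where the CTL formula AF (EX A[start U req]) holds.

{m0, m2, m4}

A[start U req]: least fixpoint, start Z0 = Sat(req) = {m0, m4, m5}, add states in Sat(start) with every successor in Z. Already a fixed point.
Sat(A[start U req]) = {m0, m4, m5}
Sat(EX A[start U req]) = {s : some successor in {m0, m4, m5}} = {m0, m2, m4}
AF (EX A[start U req]): least fixpoint, start Z0 = {m0, m2, m4}, add states with every successor in Z. Already a fixed point.
Sat(AF (EX A[start U req])) = {m0, m2, m4}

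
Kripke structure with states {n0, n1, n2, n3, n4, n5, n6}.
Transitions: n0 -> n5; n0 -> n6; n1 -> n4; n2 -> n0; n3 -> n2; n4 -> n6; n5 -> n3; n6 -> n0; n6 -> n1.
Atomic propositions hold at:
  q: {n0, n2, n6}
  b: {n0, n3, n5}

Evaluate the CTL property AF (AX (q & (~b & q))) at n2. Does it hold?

No

Sat(~b) = {n1, n2, n4, n6}
Sat(~b & q) = {n2, n6}
Sat(q & (~b & q)) = {n2, n6}
Sat(AX (q & (~b & q))) = {s : every successor in {n2, n6}} = {n3, n4}
AF (AX (q & (~b & q))): least fixpoint, start Z0 = {n3, n4}, add states with every successor in Z. Z1 = {n1, n3, n4, n5}; fixed.
Sat(AF (AX (q & (~b & q)))) = {n1, n3, n4, n5}
n2 ∉ Sat(AF (AX (q & (~b & q)))) = {n1, n3, n4, n5}, so the formula does not hold at n2.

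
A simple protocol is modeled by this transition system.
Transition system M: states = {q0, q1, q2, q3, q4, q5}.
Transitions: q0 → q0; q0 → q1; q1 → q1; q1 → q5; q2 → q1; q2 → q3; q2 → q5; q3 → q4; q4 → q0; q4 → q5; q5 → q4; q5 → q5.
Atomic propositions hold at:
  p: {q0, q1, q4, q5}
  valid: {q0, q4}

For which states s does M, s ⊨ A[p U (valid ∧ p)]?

Sat(valid ∧ p) = {q0, q4}
A[p U (valid ∧ p)]: least fixpoint, start Z0 = Sat((valid ∧ p)) = {q0, q4}, add states in Sat(p) with every successor in Z. Already a fixed point.
Sat(A[p U (valid ∧ p)]) = {q0, q4}

{q0, q4}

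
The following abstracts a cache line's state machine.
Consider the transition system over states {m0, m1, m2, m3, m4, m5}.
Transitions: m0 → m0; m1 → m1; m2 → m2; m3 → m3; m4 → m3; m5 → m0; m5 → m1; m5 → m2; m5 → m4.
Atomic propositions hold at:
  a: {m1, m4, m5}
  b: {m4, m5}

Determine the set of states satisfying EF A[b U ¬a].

Sat(¬a) = {m0, m2, m3}
A[b U ¬a]: least fixpoint, start Z0 = Sat(¬a) = {m0, m2, m3}, add states in Sat(b) with every successor in Z. Z1 = {m0, m2, m3, m4}; fixed.
Sat(A[b U ¬a]) = {m0, m2, m3, m4}
EF A[b U ¬a]: least fixpoint, start Z0 = {m0, m2, m3, m4}, add states with some successor in Z. Z1 = {m0, m2, m3, m4, m5}; fixed.
Sat(EF A[b U ¬a]) = {m0, m2, m3, m4, m5}

{m0, m2, m3, m4, m5}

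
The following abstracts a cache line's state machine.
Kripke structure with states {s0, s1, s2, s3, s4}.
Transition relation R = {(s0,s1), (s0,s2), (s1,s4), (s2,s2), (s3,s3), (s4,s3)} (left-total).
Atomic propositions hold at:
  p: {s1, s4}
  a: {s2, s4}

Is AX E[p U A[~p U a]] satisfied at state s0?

Sat(~p) = {s0, s2, s3}
A[~p U a]: least fixpoint, start Z0 = Sat(a) = {s2, s4}, add states in Sat(~p) with every successor in Z. Already a fixed point.
Sat(A[~p U a]) = {s2, s4}
E[p U A[~p U a]]: least fixpoint, start Z0 = Sat(A[~p U a]) = {s2, s4}, add states in Sat(p) with some successor in Z. Z1 = {s1, s2, s4}; fixed.
Sat(E[p U A[~p U a]]) = {s1, s2, s4}
Sat(AX E[p U A[~p U a]]) = {s : every successor in {s1, s2, s4}} = {s0, s1, s2}
s0 ∈ Sat(AX E[p U A[~p U a]]) = {s0, s1, s2}, so the formula holds at s0.

Yes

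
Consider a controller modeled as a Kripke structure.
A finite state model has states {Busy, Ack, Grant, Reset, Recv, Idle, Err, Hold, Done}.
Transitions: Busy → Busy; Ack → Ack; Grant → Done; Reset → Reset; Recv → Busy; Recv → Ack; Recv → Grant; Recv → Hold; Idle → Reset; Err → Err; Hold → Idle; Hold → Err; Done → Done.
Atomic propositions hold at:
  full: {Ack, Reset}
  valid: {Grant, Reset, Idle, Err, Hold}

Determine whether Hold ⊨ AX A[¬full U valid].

Sat(¬full) = {Busy, Grant, Recv, Idle, Err, Hold, Done}
A[¬full U valid]: least fixpoint, start Z0 = Sat(valid) = {Grant, Reset, Idle, Err, Hold}, add states in Sat(¬full) with every successor in Z. Already a fixed point.
Sat(A[¬full U valid]) = {Grant, Reset, Idle, Err, Hold}
Sat(AX A[¬full U valid]) = {s : every successor in {Grant, Reset, Idle, Err, Hold}} = {Reset, Idle, Err, Hold}
Hold ∈ Sat(AX A[¬full U valid]) = {Reset, Idle, Err, Hold}, so the formula holds at Hold.

Yes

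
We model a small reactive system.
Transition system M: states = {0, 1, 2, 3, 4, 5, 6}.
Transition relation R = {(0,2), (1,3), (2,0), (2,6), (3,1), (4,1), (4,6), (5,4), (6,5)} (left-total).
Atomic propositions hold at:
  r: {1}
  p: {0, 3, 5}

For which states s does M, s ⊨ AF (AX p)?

{1, 3, 4, 5, 6}

Sat(AX p) = {s : every successor in {0, 3, 5}} = {1, 6}
AF (AX p): least fixpoint, start Z0 = {1, 6}, add states with every successor in Z. Z1 = {1, 3, 4, 6}; Z2 = {1, 3, 4, 5, 6}; fixed.
Sat(AF (AX p)) = {1, 3, 4, 5, 6}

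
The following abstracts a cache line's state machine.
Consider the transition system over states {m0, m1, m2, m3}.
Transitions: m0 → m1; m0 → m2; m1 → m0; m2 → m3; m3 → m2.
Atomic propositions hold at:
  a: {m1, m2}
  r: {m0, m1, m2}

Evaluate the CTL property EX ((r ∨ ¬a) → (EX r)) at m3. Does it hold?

No

Sat(¬a) = {m0, m3}
Sat(r ∨ ¬a) = {m0, m1, m2, m3}
Sat(EX r) = {s : some successor in {m0, m1, m2}} = {m0, m1, m3}
Sat((r ∨ ¬a) → (EX r)) = {m0, m1, m3}
Sat(EX ((r ∨ ¬a) → (EX r))) = {s : some successor in {m0, m1, m3}} = {m0, m1, m2}
m3 ∉ Sat(EX ((r ∨ ¬a) → (EX r))) = {m0, m1, m2}, so the formula does not hold at m3.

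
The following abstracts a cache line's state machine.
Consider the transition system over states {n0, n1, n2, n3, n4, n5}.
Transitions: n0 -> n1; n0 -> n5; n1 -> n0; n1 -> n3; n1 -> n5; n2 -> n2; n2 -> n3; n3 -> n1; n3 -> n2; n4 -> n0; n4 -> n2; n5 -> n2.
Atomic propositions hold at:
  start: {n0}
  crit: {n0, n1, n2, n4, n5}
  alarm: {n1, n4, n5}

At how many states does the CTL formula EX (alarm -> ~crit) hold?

5

Sat(~crit) = {n3}
Sat(alarm -> ~crit) = {n0, n2, n3}
Sat(EX (alarm -> ~crit)) = {s : some successor in {n0, n2, n3}} = {n1, n2, n3, n4, n5}
|Sat(EX (alarm -> ~crit))| = |{n1, n2, n3, n4, n5}| = 5.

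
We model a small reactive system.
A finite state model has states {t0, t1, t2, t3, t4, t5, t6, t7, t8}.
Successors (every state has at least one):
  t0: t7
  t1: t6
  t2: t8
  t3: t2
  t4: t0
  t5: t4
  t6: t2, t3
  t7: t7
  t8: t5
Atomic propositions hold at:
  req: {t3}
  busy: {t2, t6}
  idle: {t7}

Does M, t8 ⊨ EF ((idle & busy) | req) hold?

No

Sat(idle & busy) = ∅
Sat((idle & busy) | req) = {t3}
EF ((idle & busy) | req): least fixpoint, start Z0 = {t3}, add states with some successor in Z. Z1 = {t3, t6}; Z2 = {t1, t3, t6}; fixed.
Sat(EF ((idle & busy) | req)) = {t1, t3, t6}
t8 ∉ Sat(EF ((idle & busy) | req)) = {t1, t3, t6}, so the formula does not hold at t8.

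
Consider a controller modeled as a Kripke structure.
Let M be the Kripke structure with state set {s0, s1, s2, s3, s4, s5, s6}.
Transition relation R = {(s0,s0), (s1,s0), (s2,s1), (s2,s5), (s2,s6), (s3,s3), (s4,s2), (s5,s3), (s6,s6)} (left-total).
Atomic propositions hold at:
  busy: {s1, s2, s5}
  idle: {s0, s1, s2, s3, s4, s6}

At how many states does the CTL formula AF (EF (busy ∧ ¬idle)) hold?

Sat(¬idle) = {s5}
Sat(busy ∧ ¬idle) = {s5}
EF (busy ∧ ¬idle): least fixpoint, start Z0 = {s5}, add states with some successor in Z. Z1 = {s2, s5}; Z2 = {s2, s4, s5}; fixed.
Sat(EF (busy ∧ ¬idle)) = {s2, s4, s5}
AF (EF (busy ∧ ¬idle)): least fixpoint, start Z0 = {s2, s4, s5}, add states with every successor in Z. Already a fixed point.
Sat(AF (EF (busy ∧ ¬idle))) = {s2, s4, s5}
|Sat(AF (EF (busy ∧ ¬idle)))| = |{s2, s4, s5}| = 3.

3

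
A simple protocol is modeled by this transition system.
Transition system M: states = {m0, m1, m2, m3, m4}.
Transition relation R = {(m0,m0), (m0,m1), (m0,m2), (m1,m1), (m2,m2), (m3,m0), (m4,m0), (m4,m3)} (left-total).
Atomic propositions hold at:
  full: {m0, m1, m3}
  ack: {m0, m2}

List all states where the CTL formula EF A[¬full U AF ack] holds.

{m0, m2, m3, m4}

Sat(¬full) = {m2, m4}
AF ack: least fixpoint, start Z0 = {m0, m2}, add states with every successor in Z. Z1 = {m0, m2, m3}; Z2 = {m0, m2, m3, m4}; fixed.
Sat(AF ack) = {m0, m2, m3, m4}
A[¬full U AF ack]: least fixpoint, start Z0 = Sat(AF ack) = {m0, m2, m3, m4}, add states in Sat(¬full) with every successor in Z. Already a fixed point.
Sat(A[¬full U AF ack]) = {m0, m2, m3, m4}
EF A[¬full U AF ack]: least fixpoint, start Z0 = {m0, m2, m3, m4}, add states with some successor in Z. Already a fixed point.
Sat(EF A[¬full U AF ack]) = {m0, m2, m3, m4}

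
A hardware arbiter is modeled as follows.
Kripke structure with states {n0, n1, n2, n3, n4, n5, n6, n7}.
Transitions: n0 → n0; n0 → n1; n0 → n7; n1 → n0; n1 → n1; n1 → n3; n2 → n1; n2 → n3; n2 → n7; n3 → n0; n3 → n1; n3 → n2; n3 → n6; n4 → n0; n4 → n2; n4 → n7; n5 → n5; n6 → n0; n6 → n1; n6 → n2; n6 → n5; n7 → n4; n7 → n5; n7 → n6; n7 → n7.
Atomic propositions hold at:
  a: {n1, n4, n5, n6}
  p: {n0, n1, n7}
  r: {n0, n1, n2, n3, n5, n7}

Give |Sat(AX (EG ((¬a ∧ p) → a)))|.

1

Sat(¬a) = {n0, n2, n3, n7}
Sat(¬a ∧ p) = {n0, n7}
Sat((¬a ∧ p) → a) = {n1, n2, n3, n4, n5, n6}
EG ((¬a ∧ p) → a): greatest fixpoint, start Z0 = {n1, n2, n3, n4, n5, n6}, keep only states in Sat with some successor in Z. Already a fixed point.
Sat(EG ((¬a ∧ p) → a)) = {n1, n2, n3, n4, n5, n6}
Sat(AX (EG ((¬a ∧ p) → a))) = {s : every successor in {n1, n2, n3, n4, n5, n6}} = {n5}
|Sat(AX (EG ((¬a ∧ p) → a)))| = |{n5}| = 1.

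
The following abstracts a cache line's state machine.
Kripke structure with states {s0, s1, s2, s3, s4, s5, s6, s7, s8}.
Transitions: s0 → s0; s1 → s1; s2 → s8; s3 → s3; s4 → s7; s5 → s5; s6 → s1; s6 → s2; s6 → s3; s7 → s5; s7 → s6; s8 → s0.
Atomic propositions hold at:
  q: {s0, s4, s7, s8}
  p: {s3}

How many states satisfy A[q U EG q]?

EG q: greatest fixpoint, start Z0 = {s0, s4, s7, s8}, keep only states in Sat with some successor in Z. Z1 = {s0, s4, s8}; Z2 = {s0, s8}; fixed.
Sat(EG q) = {s0, s8}
A[q U EG q]: least fixpoint, start Z0 = Sat(EG q) = {s0, s8}, add states in Sat(q) with every successor in Z. Already a fixed point.
Sat(A[q U EG q]) = {s0, s8}
|Sat(A[q U EG q])| = |{s0, s8}| = 2.

2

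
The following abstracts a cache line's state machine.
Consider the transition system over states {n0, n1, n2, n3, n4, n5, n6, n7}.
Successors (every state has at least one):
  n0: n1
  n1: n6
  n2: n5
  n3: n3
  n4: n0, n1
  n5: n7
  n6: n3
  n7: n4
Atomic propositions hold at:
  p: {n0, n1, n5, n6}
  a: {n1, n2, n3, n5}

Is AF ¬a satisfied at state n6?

Sat(¬a) = {n0, n4, n6, n7}
AF ¬a: least fixpoint, start Z0 = {n0, n4, n6, n7}, add states with every successor in Z. Z1 = {n0, n1, n4, n5, n6, n7}; Z2 = {n0, n1, n2, n4, n5, n6, n7}; fixed.
Sat(AF ¬a) = {n0, n1, n2, n4, n5, n6, n7}
n6 ∈ Sat(AF ¬a) = {n0, n1, n2, n4, n5, n6, n7}, so the formula holds at n6.

Yes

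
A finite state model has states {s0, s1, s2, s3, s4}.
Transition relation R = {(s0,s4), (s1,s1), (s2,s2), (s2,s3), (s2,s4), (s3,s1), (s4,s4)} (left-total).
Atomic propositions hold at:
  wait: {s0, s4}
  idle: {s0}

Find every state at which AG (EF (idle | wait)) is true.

{s0, s4}

Sat(idle | wait) = {s0, s4}
EF (idle | wait): least fixpoint, start Z0 = {s0, s4}, add states with some successor in Z. Z1 = {s0, s2, s4}; fixed.
Sat(EF (idle | wait)) = {s0, s2, s4}
AG (EF (idle | wait)): greatest fixpoint, start Z0 = {s0, s2, s4}, keep only states in Sat with every successor in Z. Z1 = {s0, s4}; fixed.
Sat(AG (EF (idle | wait))) = {s0, s4}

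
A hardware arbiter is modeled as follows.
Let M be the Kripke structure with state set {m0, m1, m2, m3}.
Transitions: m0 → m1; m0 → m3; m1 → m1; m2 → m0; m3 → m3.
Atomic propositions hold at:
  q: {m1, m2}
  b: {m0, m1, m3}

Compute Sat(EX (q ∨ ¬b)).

{m0, m1}

Sat(¬b) = {m2}
Sat(q ∨ ¬b) = {m1, m2}
Sat(EX (q ∨ ¬b)) = {s : some successor in {m1, m2}} = {m0, m1}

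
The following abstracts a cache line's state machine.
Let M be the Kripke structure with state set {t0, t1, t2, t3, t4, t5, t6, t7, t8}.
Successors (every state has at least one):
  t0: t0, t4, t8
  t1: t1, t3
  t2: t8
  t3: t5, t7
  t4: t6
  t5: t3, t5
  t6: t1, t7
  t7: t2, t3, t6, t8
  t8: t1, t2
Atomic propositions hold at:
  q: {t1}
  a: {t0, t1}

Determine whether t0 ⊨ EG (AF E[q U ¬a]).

No

Sat(¬a) = {t2, t3, t4, t5, t6, t7, t8}
E[q U ¬a]: least fixpoint, start Z0 = Sat(¬a) = {t2, t3, t4, t5, t6, t7, t8}, add states in Sat(q) with some successor in Z. Z1 = {t1, t2, t3, t4, t5, t6, t7, t8}; fixed.
Sat(E[q U ¬a]) = {t1, t2, t3, t4, t5, t6, t7, t8}
AF E[q U ¬a]: least fixpoint, start Z0 = {t1, t2, t3, t4, t5, t6, t7, t8}, add states with every successor in Z. Already a fixed point.
Sat(AF E[q U ¬a]) = {t1, t2, t3, t4, t5, t6, t7, t8}
EG (AF E[q U ¬a]): greatest fixpoint, start Z0 = {t1, t2, t3, t4, t5, t6, t7, t8}, keep only states in Sat with some successor in Z. Already a fixed point.
Sat(EG (AF E[q U ¬a])) = {t1, t2, t3, t4, t5, t6, t7, t8}
t0 ∉ Sat(EG (AF E[q U ¬a])) = {t1, t2, t3, t4, t5, t6, t7, t8}, so the formula does not hold at t0.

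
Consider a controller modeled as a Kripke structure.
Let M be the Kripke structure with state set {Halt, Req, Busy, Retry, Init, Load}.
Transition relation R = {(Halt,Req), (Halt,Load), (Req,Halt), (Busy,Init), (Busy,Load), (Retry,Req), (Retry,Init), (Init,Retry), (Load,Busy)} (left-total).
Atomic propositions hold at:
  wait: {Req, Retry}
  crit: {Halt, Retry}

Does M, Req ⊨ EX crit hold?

Sat(EX crit) = {s : some successor in {Halt, Retry}} = {Req, Init}
Req ∈ Sat(EX crit) = {Req, Init}, so the formula holds at Req.

Yes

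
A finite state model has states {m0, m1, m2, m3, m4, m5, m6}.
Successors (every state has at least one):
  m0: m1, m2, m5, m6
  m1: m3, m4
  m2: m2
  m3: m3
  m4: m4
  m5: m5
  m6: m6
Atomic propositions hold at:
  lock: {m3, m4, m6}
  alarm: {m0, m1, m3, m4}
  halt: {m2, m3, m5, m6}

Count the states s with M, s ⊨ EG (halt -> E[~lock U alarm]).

4

Sat(~lock) = {m0, m1, m2, m5}
E[~lock U alarm]: least fixpoint, start Z0 = Sat(alarm) = {m0, m1, m3, m4}, add states in Sat(~lock) with some successor in Z. Already a fixed point.
Sat(E[~lock U alarm]) = {m0, m1, m3, m4}
Sat(halt -> E[~lock U alarm]) = {m0, m1, m3, m4}
EG (halt -> E[~lock U alarm]): greatest fixpoint, start Z0 = {m0, m1, m3, m4}, keep only states in Sat with some successor in Z. Already a fixed point.
Sat(EG (halt -> E[~lock U alarm])) = {m0, m1, m3, m4}
|Sat(EG (halt -> E[~lock U alarm]))| = |{m0, m1, m3, m4}| = 4.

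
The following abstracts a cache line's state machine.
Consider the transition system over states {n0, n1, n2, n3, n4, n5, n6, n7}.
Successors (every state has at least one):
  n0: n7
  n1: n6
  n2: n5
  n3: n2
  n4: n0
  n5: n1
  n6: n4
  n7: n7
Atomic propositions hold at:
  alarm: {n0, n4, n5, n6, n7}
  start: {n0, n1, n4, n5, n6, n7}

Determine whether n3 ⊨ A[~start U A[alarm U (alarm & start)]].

Sat(~start) = {n2, n3}
Sat(alarm & start) = {n0, n4, n5, n6, n7}
A[alarm U (alarm & start)]: least fixpoint, start Z0 = Sat((alarm & start)) = {n0, n4, n5, n6, n7}, add states in Sat(alarm) with every successor in Z. Already a fixed point.
Sat(A[alarm U (alarm & start)]) = {n0, n4, n5, n6, n7}
A[~start U A[alarm U (alarm & start)]]: least fixpoint, start Z0 = Sat(A[alarm U (alarm & start)]) = {n0, n4, n5, n6, n7}, add states in Sat(~start) with every successor in Z. Z1 = {n0, n2, n4, n5, n6, n7}; Z2 = {n0, n2, n3, n4, n5, n6, n7}; fixed.
Sat(A[~start U A[alarm U (alarm & start)]]) = {n0, n2, n3, n4, n5, n6, n7}
n3 ∈ Sat(A[~start U A[alarm U (alarm & start)]]) = {n0, n2, n3, n4, n5, n6, n7}, so the formula holds at n3.

Yes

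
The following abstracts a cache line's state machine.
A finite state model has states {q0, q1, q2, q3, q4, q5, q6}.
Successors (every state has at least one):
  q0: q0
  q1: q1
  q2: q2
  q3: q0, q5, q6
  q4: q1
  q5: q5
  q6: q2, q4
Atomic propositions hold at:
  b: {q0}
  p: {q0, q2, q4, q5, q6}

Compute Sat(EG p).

EG p: greatest fixpoint, start Z0 = {q0, q2, q4, q5, q6}, keep only states in Sat with some successor in Z. Z1 = {q0, q2, q5, q6}; fixed.
Sat(EG p) = {q0, q2, q5, q6}

{q0, q2, q5, q6}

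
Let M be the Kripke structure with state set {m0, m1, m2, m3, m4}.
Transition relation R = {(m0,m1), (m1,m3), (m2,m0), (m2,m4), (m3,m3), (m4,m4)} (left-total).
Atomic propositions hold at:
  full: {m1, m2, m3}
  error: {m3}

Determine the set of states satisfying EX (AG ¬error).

Sat(¬error) = {m0, m1, m2, m4}
AG ¬error: greatest fixpoint, start Z0 = {m0, m1, m2, m4}, keep only states in Sat with every successor in Z. Z1 = {m0, m2, m4}; Z2 = {m2, m4}; Z3 = {m4}; fixed.
Sat(AG ¬error) = {m4}
Sat(EX (AG ¬error)) = {s : some successor in {m4}} = {m2, m4}

{m2, m4}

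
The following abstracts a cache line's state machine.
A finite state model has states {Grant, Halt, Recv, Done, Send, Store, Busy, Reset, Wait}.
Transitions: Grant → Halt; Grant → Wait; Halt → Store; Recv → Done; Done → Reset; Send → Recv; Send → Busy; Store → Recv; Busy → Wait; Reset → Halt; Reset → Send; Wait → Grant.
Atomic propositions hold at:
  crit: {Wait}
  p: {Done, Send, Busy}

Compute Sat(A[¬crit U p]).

Sat(¬crit) = {Grant, Halt, Recv, Done, Send, Store, Busy, Reset}
A[¬crit U p]: least fixpoint, start Z0 = Sat(p) = {Done, Send, Busy}, add states in Sat(¬crit) with every successor in Z. Z1 = {Recv, Done, Send, Busy}; Z2 = {Recv, Done, Send, Store, Busy}; Z3 = {Halt, Recv, Done, Send, Store, Busy}; Z4 = {Halt, Recv, Done, Send, Store, Busy, Reset}; fixed.
Sat(A[¬crit U p]) = {Halt, Recv, Done, Send, Store, Busy, Reset}

{Halt, Recv, Done, Send, Store, Busy, Reset}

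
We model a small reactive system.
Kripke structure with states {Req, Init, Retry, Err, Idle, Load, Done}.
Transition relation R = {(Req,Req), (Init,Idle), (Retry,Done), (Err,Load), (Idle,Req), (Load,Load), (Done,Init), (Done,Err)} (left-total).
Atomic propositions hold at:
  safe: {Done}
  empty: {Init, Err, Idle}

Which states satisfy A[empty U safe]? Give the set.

A[empty U safe]: least fixpoint, start Z0 = Sat(safe) = {Done}, add states in Sat(empty) with every successor in Z. Already a fixed point.
Sat(A[empty U safe]) = {Done}

{Done}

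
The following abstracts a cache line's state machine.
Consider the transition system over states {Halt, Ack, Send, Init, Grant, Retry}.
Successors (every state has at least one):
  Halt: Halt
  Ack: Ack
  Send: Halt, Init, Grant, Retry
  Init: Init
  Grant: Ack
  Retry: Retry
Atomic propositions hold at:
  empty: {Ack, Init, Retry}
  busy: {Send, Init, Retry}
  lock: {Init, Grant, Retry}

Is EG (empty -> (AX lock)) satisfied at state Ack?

Sat(AX lock) = {s : every successor in {Init, Grant, Retry}} = {Init, Retry}
Sat(empty -> (AX lock)) = {Halt, Send, Init, Grant, Retry}
EG (empty -> (AX lock)): greatest fixpoint, start Z0 = {Halt, Send, Init, Grant, Retry}, keep only states in Sat with some successor in Z. Z1 = {Halt, Send, Init, Retry}; fixed.
Sat(EG (empty -> (AX lock))) = {Halt, Send, Init, Retry}
Ack ∉ Sat(EG (empty -> (AX lock))) = {Halt, Send, Init, Retry}, so the formula does not hold at Ack.

No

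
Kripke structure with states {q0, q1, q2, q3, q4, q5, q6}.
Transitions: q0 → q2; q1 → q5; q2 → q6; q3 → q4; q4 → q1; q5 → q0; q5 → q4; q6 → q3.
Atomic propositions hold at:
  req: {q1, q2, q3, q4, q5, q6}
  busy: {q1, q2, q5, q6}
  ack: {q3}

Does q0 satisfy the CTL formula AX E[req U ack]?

Yes

E[req U ack]: least fixpoint, start Z0 = Sat(ack) = {q3}, add states in Sat(req) with some successor in Z. Z1 = {q3, q6}; Z2 = {q2, q3, q6}; fixed.
Sat(E[req U ack]) = {q2, q3, q6}
Sat(AX E[req U ack]) = {s : every successor in {q2, q3, q6}} = {q0, q2, q6}
q0 ∈ Sat(AX E[req U ack]) = {q0, q2, q6}, so the formula holds at q0.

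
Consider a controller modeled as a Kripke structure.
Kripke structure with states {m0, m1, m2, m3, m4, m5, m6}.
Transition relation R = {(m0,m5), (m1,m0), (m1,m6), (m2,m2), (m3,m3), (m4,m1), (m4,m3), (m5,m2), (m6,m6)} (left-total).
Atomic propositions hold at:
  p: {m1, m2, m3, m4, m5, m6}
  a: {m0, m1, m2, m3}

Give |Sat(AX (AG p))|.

AG p: greatest fixpoint, start Z0 = {m1, m2, m3, m4, m5, m6}, keep only states in Sat with every successor in Z. Z1 = {m2, m3, m4, m5, m6}; Z2 = {m2, m3, m5, m6}; fixed.
Sat(AG p) = {m2, m3, m5, m6}
Sat(AX (AG p)) = {s : every successor in {m2, m3, m5, m6}} = {m0, m2, m3, m5, m6}
|Sat(AX (AG p))| = |{m0, m2, m3, m5, m6}| = 5.

5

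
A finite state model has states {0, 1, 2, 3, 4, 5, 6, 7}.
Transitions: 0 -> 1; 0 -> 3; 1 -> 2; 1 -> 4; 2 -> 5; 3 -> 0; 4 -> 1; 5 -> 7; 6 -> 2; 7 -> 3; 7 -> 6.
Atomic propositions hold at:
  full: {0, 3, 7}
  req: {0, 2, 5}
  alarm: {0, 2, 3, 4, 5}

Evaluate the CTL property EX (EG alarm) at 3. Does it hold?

Yes

EG alarm: greatest fixpoint, start Z0 = {0, 2, 3, 4, 5}, keep only states in Sat with some successor in Z. Z1 = {0, 2, 3}; Z2 = {0, 3}; fixed.
Sat(EG alarm) = {0, 3}
Sat(EX (EG alarm)) = {s : some successor in {0, 3}} = {0, 3, 7}
3 ∈ Sat(EX (EG alarm)) = {0, 3, 7}, so the formula holds at 3.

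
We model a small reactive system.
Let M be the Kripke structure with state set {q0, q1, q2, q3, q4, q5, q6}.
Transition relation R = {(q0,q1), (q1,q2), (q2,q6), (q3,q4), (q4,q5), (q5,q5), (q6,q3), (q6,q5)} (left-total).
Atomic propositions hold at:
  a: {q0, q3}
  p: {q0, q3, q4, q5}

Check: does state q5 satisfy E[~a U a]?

Sat(~a) = {q1, q2, q4, q5, q6}
E[~a U a]: least fixpoint, start Z0 = Sat(a) = {q0, q3}, add states in Sat(~a) with some successor in Z. Z1 = {q0, q3, q6}; Z2 = {q0, q2, q3, q6}; Z3 = {q0, q1, q2, q3, q6}; fixed.
Sat(E[~a U a]) = {q0, q1, q2, q3, q6}
q5 ∉ Sat(E[~a U a]) = {q0, q1, q2, q3, q6}, so the formula does not hold at q5.

No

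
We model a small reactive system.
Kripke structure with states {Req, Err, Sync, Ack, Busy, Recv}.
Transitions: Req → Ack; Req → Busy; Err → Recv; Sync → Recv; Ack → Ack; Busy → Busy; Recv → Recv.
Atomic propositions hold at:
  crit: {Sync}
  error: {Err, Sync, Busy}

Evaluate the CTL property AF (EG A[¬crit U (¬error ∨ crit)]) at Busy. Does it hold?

Sat(¬crit) = {Req, Err, Ack, Busy, Recv}
Sat(¬error) = {Req, Ack, Recv}
Sat(¬error ∨ crit) = {Req, Sync, Ack, Recv}
A[¬crit U (¬error ∨ crit)]: least fixpoint, start Z0 = Sat((¬error ∨ crit)) = {Req, Sync, Ack, Recv}, add states in Sat(¬crit) with every successor in Z. Z1 = {Req, Err, Sync, Ack, Recv}; fixed.
Sat(A[¬crit U (¬error ∨ crit)]) = {Req, Err, Sync, Ack, Recv}
EG A[¬crit U (¬error ∨ crit)]: greatest fixpoint, start Z0 = {Req, Err, Sync, Ack, Recv}, keep only states in Sat with some successor in Z. Already a fixed point.
Sat(EG A[¬crit U (¬error ∨ crit)]) = {Req, Err, Sync, Ack, Recv}
AF (EG A[¬crit U (¬error ∨ crit)]): least fixpoint, start Z0 = {Req, Err, Sync, Ack, Recv}, add states with every successor in Z. Already a fixed point.
Sat(AF (EG A[¬crit U (¬error ∨ crit)])) = {Req, Err, Sync, Ack, Recv}
Busy ∉ Sat(AF (EG A[¬crit U (¬error ∨ crit)])) = {Req, Err, Sync, Ack, Recv}, so the formula does not hold at Busy.

No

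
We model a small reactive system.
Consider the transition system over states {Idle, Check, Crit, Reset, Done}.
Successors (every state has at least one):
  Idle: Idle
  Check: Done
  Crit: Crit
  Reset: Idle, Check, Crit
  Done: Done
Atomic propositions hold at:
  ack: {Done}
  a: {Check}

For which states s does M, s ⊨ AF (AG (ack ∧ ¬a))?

Sat(¬a) = {Idle, Crit, Reset, Done}
Sat(ack ∧ ¬a) = {Done}
AG (ack ∧ ¬a): greatest fixpoint, start Z0 = {Done}, keep only states in Sat with every successor in Z. Already a fixed point.
Sat(AG (ack ∧ ¬a)) = {Done}
AF (AG (ack ∧ ¬a)): least fixpoint, start Z0 = {Done}, add states with every successor in Z. Z1 = {Check, Done}; fixed.
Sat(AF (AG (ack ∧ ¬a))) = {Check, Done}

{Check, Done}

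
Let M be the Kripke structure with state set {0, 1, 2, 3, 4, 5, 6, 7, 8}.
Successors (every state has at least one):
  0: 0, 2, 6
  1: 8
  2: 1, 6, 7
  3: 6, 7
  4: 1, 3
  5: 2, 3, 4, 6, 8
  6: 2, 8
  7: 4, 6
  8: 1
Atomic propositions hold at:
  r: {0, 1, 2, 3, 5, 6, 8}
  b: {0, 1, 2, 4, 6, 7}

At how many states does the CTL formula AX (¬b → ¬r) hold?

5

Sat(¬b) = {3, 5, 8}
Sat(¬r) = {4, 7}
Sat(¬b → ¬r) = {0, 1, 2, 4, 6, 7}
Sat(AX (¬b → ¬r)) = {s : every successor in {0, 1, 2, 4, 6, 7}} = {0, 2, 3, 7, 8}
|Sat(AX (¬b → ¬r))| = |{0, 2, 3, 7, 8}| = 5.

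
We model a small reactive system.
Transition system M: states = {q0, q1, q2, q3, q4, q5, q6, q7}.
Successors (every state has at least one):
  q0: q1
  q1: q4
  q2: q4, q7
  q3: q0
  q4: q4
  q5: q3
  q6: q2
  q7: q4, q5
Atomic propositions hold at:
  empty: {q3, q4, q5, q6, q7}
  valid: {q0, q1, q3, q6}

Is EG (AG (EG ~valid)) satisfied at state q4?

Sat(~valid) = {q2, q4, q5, q7}
EG ~valid: greatest fixpoint, start Z0 = {q2, q4, q5, q7}, keep only states in Sat with some successor in Z. Z1 = {q2, q4, q7}; fixed.
Sat(EG ~valid) = {q2, q4, q7}
AG (EG ~valid): greatest fixpoint, start Z0 = {q2, q4, q7}, keep only states in Sat with every successor in Z. Z1 = {q2, q4}; Z2 = {q4}; fixed.
Sat(AG (EG ~valid)) = {q4}
EG (AG (EG ~valid)): greatest fixpoint, start Z0 = {q4}, keep only states in Sat with some successor in Z. Already a fixed point.
Sat(EG (AG (EG ~valid))) = {q4}
q4 ∈ Sat(EG (AG (EG ~valid))) = {q4}, so the formula holds at q4.

Yes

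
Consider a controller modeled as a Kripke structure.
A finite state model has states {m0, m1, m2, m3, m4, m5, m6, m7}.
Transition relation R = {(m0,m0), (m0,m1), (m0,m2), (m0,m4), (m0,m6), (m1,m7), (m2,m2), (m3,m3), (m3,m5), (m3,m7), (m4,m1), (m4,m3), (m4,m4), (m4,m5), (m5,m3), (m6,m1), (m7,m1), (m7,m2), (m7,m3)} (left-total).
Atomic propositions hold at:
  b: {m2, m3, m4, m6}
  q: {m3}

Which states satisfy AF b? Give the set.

AF b: least fixpoint, start Z0 = {m2, m3, m4, m6}, add states with every successor in Z. Z1 = {m2, m3, m4, m5, m6}; fixed.
Sat(AF b) = {m2, m3, m4, m5, m6}

{m2, m3, m4, m5, m6}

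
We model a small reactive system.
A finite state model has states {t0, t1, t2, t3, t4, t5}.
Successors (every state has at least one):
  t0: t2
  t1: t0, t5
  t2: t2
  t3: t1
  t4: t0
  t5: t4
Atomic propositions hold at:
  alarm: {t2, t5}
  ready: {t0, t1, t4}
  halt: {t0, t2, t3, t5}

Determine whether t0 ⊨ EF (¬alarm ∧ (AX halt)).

Sat(¬alarm) = {t0, t1, t3, t4}
Sat(AX halt) = {s : every successor in {t0, t2, t3, t5}} = {t0, t1, t2, t4}
Sat(¬alarm ∧ (AX halt)) = {t0, t1, t4}
EF (¬alarm ∧ (AX halt)): least fixpoint, start Z0 = {t0, t1, t4}, add states with some successor in Z. Z1 = {t0, t1, t3, t4, t5}; fixed.
Sat(EF (¬alarm ∧ (AX halt))) = {t0, t1, t3, t4, t5}
t0 ∈ Sat(EF (¬alarm ∧ (AX halt))) = {t0, t1, t3, t4, t5}, so the formula holds at t0.

Yes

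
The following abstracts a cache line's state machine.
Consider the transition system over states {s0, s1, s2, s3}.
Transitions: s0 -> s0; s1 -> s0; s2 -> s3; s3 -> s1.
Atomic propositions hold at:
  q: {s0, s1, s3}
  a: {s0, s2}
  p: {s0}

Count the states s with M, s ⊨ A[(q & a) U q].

Sat(q & a) = {s0}
A[(q & a) U q]: least fixpoint, start Z0 = Sat(q) = {s0, s1, s3}, add states in Sat(q & a) with every successor in Z. Already a fixed point.
Sat(A[(q & a) U q]) = {s0, s1, s3}
|Sat(A[(q & a) U q])| = |{s0, s1, s3}| = 3.

3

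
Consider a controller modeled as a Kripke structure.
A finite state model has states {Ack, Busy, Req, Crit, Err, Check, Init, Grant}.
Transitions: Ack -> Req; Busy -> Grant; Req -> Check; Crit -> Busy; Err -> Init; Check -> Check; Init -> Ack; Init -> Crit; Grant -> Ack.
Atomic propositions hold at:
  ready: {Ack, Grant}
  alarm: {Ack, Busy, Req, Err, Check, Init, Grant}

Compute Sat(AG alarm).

{Ack, Busy, Req, Check, Grant}

AG alarm: greatest fixpoint, start Z0 = {Ack, Busy, Req, Err, Check, Init, Grant}, keep only states in Sat with every successor in Z. Z1 = {Ack, Busy, Req, Err, Check, Grant}; Z2 = {Ack, Busy, Req, Check, Grant}; fixed.
Sat(AG alarm) = {Ack, Busy, Req, Check, Grant}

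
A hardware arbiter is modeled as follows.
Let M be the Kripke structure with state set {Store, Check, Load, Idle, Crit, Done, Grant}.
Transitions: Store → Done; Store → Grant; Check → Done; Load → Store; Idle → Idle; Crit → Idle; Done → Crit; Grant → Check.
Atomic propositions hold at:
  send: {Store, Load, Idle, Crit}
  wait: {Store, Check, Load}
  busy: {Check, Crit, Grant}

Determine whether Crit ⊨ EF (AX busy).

No

Sat(AX busy) = {s : every successor in {Check, Crit, Grant}} = {Done, Grant}
EF (AX busy): least fixpoint, start Z0 = {Done, Grant}, add states with some successor in Z. Z1 = {Store, Check, Done, Grant}; Z2 = {Store, Check, Load, Done, Grant}; fixed.
Sat(EF (AX busy)) = {Store, Check, Load, Done, Grant}
Crit ∉ Sat(EF (AX busy)) = {Store, Check, Load, Done, Grant}, so the formula does not hold at Crit.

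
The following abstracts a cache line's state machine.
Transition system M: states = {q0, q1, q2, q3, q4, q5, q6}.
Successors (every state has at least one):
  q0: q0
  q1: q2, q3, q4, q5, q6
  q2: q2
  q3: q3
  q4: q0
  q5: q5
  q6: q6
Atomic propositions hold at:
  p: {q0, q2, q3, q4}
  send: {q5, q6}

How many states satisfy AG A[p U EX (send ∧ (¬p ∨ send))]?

Sat(¬p) = {q1, q5, q6}
Sat(¬p ∨ send) = {q1, q5, q6}
Sat(send ∧ (¬p ∨ send)) = {q5, q6}
Sat(EX (send ∧ (¬p ∨ send))) = {s : some successor in {q5, q6}} = {q1, q5, q6}
A[p U EX (send ∧ (¬p ∨ send))]: least fixpoint, start Z0 = Sat(EX (send ∧ (¬p ∨ send))) = {q1, q5, q6}, add states in Sat(p) with every successor in Z. Already a fixed point.
Sat(A[p U EX (send ∧ (¬p ∨ send))]) = {q1, q5, q6}
AG A[p U EX (send ∧ (¬p ∨ send))]: greatest fixpoint, start Z0 = {q1, q5, q6}, keep only states in Sat with every successor in Z. Z1 = {q5, q6}; fixed.
Sat(AG A[p U EX (send ∧ (¬p ∨ send))]) = {q5, q6}
|Sat(AG A[p U EX (send ∧ (¬p ∨ send))])| = |{q5, q6}| = 2.

2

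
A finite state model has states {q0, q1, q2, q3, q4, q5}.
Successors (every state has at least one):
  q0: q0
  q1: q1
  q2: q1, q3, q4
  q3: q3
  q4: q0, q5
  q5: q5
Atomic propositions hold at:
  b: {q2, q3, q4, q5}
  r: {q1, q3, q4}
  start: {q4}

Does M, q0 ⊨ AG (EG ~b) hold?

Yes

Sat(~b) = {q0, q1}
EG ~b: greatest fixpoint, start Z0 = {q0, q1}, keep only states in Sat with some successor in Z. Already a fixed point.
Sat(EG ~b) = {q0, q1}
AG (EG ~b): greatest fixpoint, start Z0 = {q0, q1}, keep only states in Sat with every successor in Z. Already a fixed point.
Sat(AG (EG ~b)) = {q0, q1}
q0 ∈ Sat(AG (EG ~b)) = {q0, q1}, so the formula holds at q0.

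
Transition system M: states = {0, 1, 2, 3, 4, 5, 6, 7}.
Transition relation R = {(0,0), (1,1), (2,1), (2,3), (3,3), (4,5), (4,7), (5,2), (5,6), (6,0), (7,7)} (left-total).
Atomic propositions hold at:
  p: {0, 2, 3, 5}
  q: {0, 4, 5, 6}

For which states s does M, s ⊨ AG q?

{0, 6}

AG q: greatest fixpoint, start Z0 = {0, 4, 5, 6}, keep only states in Sat with every successor in Z. Z1 = {0, 6}; fixed.
Sat(AG q) = {0, 6}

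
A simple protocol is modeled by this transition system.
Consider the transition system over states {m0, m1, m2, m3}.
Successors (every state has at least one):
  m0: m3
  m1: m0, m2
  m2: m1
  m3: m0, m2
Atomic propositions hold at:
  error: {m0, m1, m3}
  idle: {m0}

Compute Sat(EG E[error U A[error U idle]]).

{m0, m1, m3}

A[error U idle]: least fixpoint, start Z0 = Sat(idle) = {m0}, add states in Sat(error) with every successor in Z. Already a fixed point.
Sat(A[error U idle]) = {m0}
E[error U A[error U idle]]: least fixpoint, start Z0 = Sat(A[error U idle]) = {m0}, add states in Sat(error) with some successor in Z. Z1 = {m0, m1, m3}; fixed.
Sat(E[error U A[error U idle]]) = {m0, m1, m3}
EG E[error U A[error U idle]]: greatest fixpoint, start Z0 = {m0, m1, m3}, keep only states in Sat with some successor in Z. Already a fixed point.
Sat(EG E[error U A[error U idle]]) = {m0, m1, m3}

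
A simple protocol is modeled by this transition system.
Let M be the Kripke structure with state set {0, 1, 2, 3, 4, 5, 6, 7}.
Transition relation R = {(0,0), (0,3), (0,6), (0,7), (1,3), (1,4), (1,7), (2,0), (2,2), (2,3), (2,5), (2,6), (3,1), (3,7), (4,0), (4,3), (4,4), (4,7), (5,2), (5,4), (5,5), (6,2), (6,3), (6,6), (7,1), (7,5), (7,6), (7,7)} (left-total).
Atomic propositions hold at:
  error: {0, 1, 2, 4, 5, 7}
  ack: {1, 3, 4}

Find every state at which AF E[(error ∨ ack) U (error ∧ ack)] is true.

{0, 1, 2, 3, 4, 5, 7}

Sat(error ∨ ack) = {0, 1, 2, 3, 4, 5, 7}
Sat(error ∧ ack) = {1, 4}
E[(error ∨ ack) U (error ∧ ack)]: least fixpoint, start Z0 = Sat((error ∧ ack)) = {1, 4}, add states in Sat(error ∨ ack) with some successor in Z. Z1 = {1, 3, 4, 5, 7}; Z2 = {0, 1, 2, 3, 4, 5, 7}; fixed.
Sat(E[(error ∨ ack) U (error ∧ ack)]) = {0, 1, 2, 3, 4, 5, 7}
AF E[(error ∨ ack) U (error ∧ ack)]: least fixpoint, start Z0 = {0, 1, 2, 3, 4, 5, 7}, add states with every successor in Z. Already a fixed point.
Sat(AF E[(error ∨ ack) U (error ∧ ack)]) = {0, 1, 2, 3, 4, 5, 7}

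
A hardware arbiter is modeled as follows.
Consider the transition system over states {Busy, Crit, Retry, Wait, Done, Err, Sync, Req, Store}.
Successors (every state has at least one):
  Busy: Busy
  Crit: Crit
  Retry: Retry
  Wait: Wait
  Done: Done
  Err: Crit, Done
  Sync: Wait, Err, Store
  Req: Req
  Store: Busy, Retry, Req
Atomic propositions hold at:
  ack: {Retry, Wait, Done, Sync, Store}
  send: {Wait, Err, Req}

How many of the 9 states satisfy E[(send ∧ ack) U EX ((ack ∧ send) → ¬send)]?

8

Sat(send ∧ ack) = {Wait}
Sat(ack ∧ send) = {Wait}
Sat(¬send) = {Busy, Crit, Retry, Done, Sync, Store}
Sat((ack ∧ send) → ¬send) = {Busy, Crit, Retry, Done, Err, Sync, Req, Store}
Sat(EX ((ack ∧ send) → ¬send)) = {s : some successor in {Busy, Crit, Retry, Done, Err, Sync, Req, Store}} = {Busy, Crit, Retry, Done, Err, Sync, Req, Store}
E[(send ∧ ack) U EX ((ack ∧ send) → ¬send)]: least fixpoint, start Z0 = Sat(EX ((ack ∧ send) → ¬send)) = {Busy, Crit, Retry, Done, Err, Sync, Req, Store}, add states in Sat(send ∧ ack) with some successor in Z. Already a fixed point.
Sat(E[(send ∧ ack) U EX ((ack ∧ send) → ¬send)]) = {Busy, Crit, Retry, Done, Err, Sync, Req, Store}
|Sat(E[(send ∧ ack) U EX ((ack ∧ send) → ¬send)])| = |{Busy, Crit, Retry, Done, Err, Sync, Req, Store}| = 8.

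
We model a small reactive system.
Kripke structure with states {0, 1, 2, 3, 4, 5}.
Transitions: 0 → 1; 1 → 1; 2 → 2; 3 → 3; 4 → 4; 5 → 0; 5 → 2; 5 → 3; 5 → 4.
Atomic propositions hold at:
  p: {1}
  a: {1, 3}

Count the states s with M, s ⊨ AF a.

AF a: least fixpoint, start Z0 = {1, 3}, add states with every successor in Z. Z1 = {0, 1, 3}; fixed.
Sat(AF a) = {0, 1, 3}
|Sat(AF a)| = |{0, 1, 3}| = 3.

3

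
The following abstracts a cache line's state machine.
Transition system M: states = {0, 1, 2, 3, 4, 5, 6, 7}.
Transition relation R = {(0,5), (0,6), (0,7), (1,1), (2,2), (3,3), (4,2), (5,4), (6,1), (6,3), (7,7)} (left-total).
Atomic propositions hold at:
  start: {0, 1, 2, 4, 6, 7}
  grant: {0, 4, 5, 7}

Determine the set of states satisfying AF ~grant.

Sat(~grant) = {1, 2, 3, 6}
AF ~grant: least fixpoint, start Z0 = {1, 2, 3, 6}, add states with every successor in Z. Z1 = {1, 2, 3, 4, 6}; Z2 = {1, 2, 3, 4, 5, 6}; fixed.
Sat(AF ~grant) = {1, 2, 3, 4, 5, 6}

{1, 2, 3, 4, 5, 6}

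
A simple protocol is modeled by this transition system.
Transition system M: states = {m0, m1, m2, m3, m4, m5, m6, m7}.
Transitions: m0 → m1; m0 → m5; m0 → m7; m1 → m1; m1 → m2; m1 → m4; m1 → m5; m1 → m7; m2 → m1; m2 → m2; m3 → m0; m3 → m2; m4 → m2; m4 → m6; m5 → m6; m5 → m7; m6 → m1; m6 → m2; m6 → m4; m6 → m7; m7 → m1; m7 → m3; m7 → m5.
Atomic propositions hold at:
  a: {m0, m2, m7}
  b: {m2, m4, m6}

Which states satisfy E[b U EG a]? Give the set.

{m2, m4, m6}

EG a: greatest fixpoint, start Z0 = {m0, m2, m7}, keep only states in Sat with some successor in Z. Z1 = {m0, m2}; Z2 = {m2}; fixed.
Sat(EG a) = {m2}
E[b U EG a]: least fixpoint, start Z0 = Sat(EG a) = {m2}, add states in Sat(b) with some successor in Z. Z1 = {m2, m4, m6}; fixed.
Sat(E[b U EG a]) = {m2, m4, m6}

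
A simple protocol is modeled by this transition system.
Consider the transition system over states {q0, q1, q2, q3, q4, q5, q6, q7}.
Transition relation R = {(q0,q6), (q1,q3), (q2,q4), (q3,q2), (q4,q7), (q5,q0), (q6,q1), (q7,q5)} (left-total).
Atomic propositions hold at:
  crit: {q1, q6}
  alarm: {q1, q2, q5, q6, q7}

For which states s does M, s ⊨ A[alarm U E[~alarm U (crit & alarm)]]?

Sat(~alarm) = {q0, q3, q4}
Sat(crit & alarm) = {q1, q6}
E[~alarm U (crit & alarm)]: least fixpoint, start Z0 = Sat((crit & alarm)) = {q1, q6}, add states in Sat(~alarm) with some successor in Z. Z1 = {q0, q1, q6}; fixed.
Sat(E[~alarm U (crit & alarm)]) = {q0, q1, q6}
A[alarm U E[~alarm U (crit & alarm)]]: least fixpoint, start Z0 = Sat(E[~alarm U (crit & alarm)]) = {q0, q1, q6}, add states in Sat(alarm) with every successor in Z. Z1 = {q0, q1, q5, q6}; Z2 = {q0, q1, q5, q6, q7}; fixed.
Sat(A[alarm U E[~alarm U (crit & alarm)]]) = {q0, q1, q5, q6, q7}

{q0, q1, q5, q6, q7}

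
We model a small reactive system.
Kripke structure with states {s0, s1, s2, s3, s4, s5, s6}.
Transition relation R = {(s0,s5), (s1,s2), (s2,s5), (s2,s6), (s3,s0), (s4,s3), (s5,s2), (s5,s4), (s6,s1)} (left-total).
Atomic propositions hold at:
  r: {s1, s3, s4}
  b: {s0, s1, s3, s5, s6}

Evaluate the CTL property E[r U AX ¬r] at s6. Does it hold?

No

Sat(¬r) = {s0, s2, s5, s6}
Sat(AX ¬r) = {s : every successor in {s0, s2, s5, s6}} = {s0, s1, s2, s3}
E[r U AX ¬r]: least fixpoint, start Z0 = Sat(AX ¬r) = {s0, s1, s2, s3}, add states in Sat(r) with some successor in Z. Z1 = {s0, s1, s2, s3, s4}; fixed.
Sat(E[r U AX ¬r]) = {s0, s1, s2, s3, s4}
s6 ∉ Sat(E[r U AX ¬r]) = {s0, s1, s2, s3, s4}, so the formula does not hold at s6.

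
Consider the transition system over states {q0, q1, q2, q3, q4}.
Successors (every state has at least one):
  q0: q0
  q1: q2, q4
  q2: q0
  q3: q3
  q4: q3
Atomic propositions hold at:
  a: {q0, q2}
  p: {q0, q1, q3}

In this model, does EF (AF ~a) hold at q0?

No

Sat(~a) = {q1, q3, q4}
AF ~a: least fixpoint, start Z0 = {q1, q3, q4}, add states with every successor in Z. Already a fixed point.
Sat(AF ~a) = {q1, q3, q4}
EF (AF ~a): least fixpoint, start Z0 = {q1, q3, q4}, add states with some successor in Z. Already a fixed point.
Sat(EF (AF ~a)) = {q1, q3, q4}
q0 ∉ Sat(EF (AF ~a)) = {q1, q3, q4}, so the formula does not hold at q0.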